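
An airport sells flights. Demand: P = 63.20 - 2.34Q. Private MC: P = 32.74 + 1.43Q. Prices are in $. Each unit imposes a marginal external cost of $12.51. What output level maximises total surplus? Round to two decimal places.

Q* = 4.76

Social marginal cost = private MC + MEC = 45.25 + 1.43Q.
Set SMC = demand: 45.25 + 1.43Q = 63.20 - 2.34Q → Q* = 4.7613.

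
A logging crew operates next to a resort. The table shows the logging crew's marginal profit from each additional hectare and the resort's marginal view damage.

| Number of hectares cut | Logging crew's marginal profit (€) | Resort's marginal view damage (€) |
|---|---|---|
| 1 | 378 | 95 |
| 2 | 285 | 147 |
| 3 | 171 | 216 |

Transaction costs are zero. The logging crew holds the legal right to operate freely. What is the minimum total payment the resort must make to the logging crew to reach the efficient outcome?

Left alone the logging crew would choose level 3 (marginal profit stays positive).
Efficient level: k* = 2 (marginal profit ≥ marginal view damage through 2).
The resort must at least cover the logging crew's forgone profit from cutting 3→2: 171 = 171.

€171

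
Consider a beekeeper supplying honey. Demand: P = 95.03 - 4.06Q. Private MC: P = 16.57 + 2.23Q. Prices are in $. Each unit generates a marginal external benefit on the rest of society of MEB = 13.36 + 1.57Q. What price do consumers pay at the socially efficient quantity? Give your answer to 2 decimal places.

Social marginal cost = private MC − MEB = 3.21 + 0.66Q.
Set SMC = demand: 3.21 + 0.66Q = 95.03 - 4.06Q → Q* = 19.4534.
Consumer price on the demand curve at Q*: 95.03 − 4.06×19.4534 = 16.0492.

P = $16.05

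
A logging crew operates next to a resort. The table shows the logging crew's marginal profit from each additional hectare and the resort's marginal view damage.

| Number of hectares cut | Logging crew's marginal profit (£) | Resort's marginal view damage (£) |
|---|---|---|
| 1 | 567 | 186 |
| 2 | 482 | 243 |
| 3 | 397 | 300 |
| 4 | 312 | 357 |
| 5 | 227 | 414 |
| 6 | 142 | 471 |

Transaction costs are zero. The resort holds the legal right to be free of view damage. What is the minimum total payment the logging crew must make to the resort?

Efficient level: marginal profit ≥ marginal view damage through level 3, so k* = 3.
With the resort holding the right, the logging crew must at least compensate total damage at k*: 186 + 243 + 300 = 729.

£729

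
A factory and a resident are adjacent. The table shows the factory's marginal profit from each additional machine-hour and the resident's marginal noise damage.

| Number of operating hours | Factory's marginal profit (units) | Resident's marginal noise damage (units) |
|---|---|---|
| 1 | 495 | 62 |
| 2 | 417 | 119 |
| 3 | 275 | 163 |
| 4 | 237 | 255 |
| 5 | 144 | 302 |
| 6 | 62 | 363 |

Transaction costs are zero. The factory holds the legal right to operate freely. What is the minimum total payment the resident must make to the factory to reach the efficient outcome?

443

Left alone the factory would choose level 6 (marginal profit stays positive).
Efficient level: k* = 3 (marginal profit ≥ marginal noise damage through 3).
The resident must at least cover the factory's forgone profit from cutting 6→3: 237 + 144 + 62 = 443.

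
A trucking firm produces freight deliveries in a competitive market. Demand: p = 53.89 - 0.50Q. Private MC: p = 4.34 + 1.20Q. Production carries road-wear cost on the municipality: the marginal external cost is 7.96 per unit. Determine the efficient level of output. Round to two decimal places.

Q* = 24.46

Social marginal cost = private MC + MEC = 12.30 + 1.20Q.
Set SMC = demand: 12.30 + 1.20Q = 53.89 - 0.50Q → Q* = 24.4647.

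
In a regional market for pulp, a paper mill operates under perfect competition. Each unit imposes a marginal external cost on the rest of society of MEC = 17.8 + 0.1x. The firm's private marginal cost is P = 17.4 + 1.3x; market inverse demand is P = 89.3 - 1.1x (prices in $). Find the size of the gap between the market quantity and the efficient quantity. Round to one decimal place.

8.3 units

Market equilibrium (private): 17.4 + 1.3x = 89.3 - 1.1x → x_m = 29.9583.
Social marginal cost = private MC + MEC = 35.2 + 1.4x.
Set SMC = demand: 35.2 + 1.4x = 89.3 - 1.1x → x* = 21.6400.
Gap = |29.9583 − 21.6400| = 8.3183.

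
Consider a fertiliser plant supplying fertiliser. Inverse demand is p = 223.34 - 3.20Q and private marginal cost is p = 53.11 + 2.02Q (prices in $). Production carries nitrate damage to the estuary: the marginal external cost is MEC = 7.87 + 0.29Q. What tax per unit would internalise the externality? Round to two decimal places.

tax = $16.42 per unit

Social marginal cost = private MC + MEC = 60.98 + 2.31Q.
Set SMC = demand: 60.98 + 2.31Q = 223.34 - 3.20Q → Q* = 29.4664.
The Pigouvian tax equals MEC at Q*: 7.87 + 0.29×29.4664 = 16.4153.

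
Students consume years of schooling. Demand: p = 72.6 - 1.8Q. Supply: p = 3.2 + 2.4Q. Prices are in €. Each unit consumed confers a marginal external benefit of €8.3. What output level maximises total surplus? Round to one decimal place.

Social marginal benefit = demand + MEB = 80.9 - 1.8Q.
Set SMB = MC: 80.9 - 1.8Q = 3.2 + 2.4Q → Q* = 18.5000.

Q* = 18.5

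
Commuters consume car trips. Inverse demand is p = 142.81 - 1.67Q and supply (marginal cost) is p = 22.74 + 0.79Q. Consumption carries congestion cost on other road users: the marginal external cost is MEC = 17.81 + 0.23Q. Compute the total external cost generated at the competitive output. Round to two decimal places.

Market equilibrium (private): 22.74 + 0.79Q = 142.81 - 1.67Q → Q_m = 48.8089.
Total external cost = ∫₀^{Q_m} (17.81 + 0.23Q) dQ = 17.81×48.8089 + ½×0.23×48.8089² = 1143.2520.

1143.25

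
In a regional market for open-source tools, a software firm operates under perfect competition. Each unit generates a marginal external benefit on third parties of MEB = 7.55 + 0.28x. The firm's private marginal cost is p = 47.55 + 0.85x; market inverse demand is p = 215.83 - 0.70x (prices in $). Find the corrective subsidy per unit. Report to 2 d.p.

subsidy = $46.32 per unit

Social marginal cost = private MC − MEB = 40.00 + 0.57x.
Set SMC = demand: 40.00 + 0.57x = 215.83 - 0.70x → x* = 138.4488.
The Pigouvian subsidy equals MEB at x*: 7.55 + 0.28×138.4488 = 46.3157.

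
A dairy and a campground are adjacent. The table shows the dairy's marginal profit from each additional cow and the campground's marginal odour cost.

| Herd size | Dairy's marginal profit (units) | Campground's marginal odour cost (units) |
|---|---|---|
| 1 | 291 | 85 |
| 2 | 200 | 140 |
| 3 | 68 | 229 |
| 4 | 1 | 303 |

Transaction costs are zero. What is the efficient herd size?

2

Bargaining reaches the level where marginal profit last exceeds marginal odour cost.
That holds through level 2 (200 ≥ 140) but not at 3 (68 < 229).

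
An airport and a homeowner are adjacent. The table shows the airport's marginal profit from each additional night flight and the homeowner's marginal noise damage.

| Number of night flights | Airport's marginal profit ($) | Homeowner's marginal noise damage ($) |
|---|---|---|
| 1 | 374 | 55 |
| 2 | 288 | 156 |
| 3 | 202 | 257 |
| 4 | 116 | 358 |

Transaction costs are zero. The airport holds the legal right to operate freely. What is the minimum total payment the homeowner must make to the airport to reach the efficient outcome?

Left alone the airport would choose level 4 (marginal profit stays positive).
Efficient level: k* = 2 (marginal profit ≥ marginal noise damage through 2).
The homeowner must at least cover the airport's forgone profit from cutting 4→2: 202 + 116 = 318.

$318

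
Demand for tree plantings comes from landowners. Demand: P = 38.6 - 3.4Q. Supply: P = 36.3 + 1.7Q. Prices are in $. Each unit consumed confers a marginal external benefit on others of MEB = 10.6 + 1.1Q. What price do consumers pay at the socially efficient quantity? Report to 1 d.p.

Social marginal benefit = demand + MEB = 49.2 - 2.3Q.
Set SMB = MC: 49.2 - 2.3Q = 36.3 + 1.7Q → Q* = 3.2250.
Consumer price on the demand curve at Q*: 38.6 − 3.4×3.2250 = 27.6350.

P = $27.6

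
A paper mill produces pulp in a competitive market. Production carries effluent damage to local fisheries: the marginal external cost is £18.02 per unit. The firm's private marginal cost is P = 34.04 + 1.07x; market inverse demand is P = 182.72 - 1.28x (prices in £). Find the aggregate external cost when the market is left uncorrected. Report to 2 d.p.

Market equilibrium (private): 34.04 + 1.07x = 182.72 - 1.28x → x_m = 63.2681.
Total external cost = MEC × x_m = 18.02 × 63.2681 = 1140.0912.

£1140.09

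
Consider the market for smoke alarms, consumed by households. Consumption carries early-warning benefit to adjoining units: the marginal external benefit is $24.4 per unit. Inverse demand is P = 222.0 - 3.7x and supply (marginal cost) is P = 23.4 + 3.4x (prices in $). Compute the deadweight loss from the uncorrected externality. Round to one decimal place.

Market equilibrium (private): 23.4 + 3.4x = 222.0 - 3.7x → x_m = 27.9718.
Social marginal benefit = demand + MEB = 246.4 - 3.7x.
Set SMB = MC: 246.4 - 3.7x = 23.4 + 3.4x → x* = 31.4085.
Height of the DWL triangle at x_m is SMB(x_m) − MC(x_m) = MEB(x_m) = 24.4000.
DWL = ½ × 3.4367 × 24.4000 = 41.9277.

DWL = $41.9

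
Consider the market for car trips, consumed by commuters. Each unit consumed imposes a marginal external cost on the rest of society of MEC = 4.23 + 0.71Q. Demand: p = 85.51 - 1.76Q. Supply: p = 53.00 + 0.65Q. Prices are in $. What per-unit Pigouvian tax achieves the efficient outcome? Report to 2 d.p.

tax = $10.67 per unit

Social marginal benefit = demand − MEC = 81.28 - 2.47Q.
Set SMB = MC: 81.28 - 2.47Q = 53.00 + 0.65Q → Q* = 9.0641.
The Pigouvian tax equals MEC at Q*: 4.23 + 0.71×9.0641 = 10.6655.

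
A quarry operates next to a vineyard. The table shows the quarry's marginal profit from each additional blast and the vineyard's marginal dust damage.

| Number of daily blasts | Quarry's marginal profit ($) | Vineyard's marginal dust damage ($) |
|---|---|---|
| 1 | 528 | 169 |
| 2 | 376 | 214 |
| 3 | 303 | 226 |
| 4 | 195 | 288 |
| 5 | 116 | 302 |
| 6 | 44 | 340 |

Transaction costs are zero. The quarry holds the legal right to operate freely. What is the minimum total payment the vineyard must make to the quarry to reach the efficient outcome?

$355

Left alone the quarry would choose level 6 (marginal profit stays positive).
Efficient level: k* = 3 (marginal profit ≥ marginal dust damage through 3).
The vineyard must at least cover the quarry's forgone profit from cutting 6→3: 195 + 116 + 44 = 355.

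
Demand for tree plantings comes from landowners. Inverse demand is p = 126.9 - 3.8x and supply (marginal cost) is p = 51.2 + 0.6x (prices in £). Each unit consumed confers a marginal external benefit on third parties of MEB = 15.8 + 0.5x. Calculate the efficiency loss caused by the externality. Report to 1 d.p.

DWL = £76.3

Market equilibrium (private): 51.2 + 0.6x = 126.9 - 3.8x → x_m = 17.2045.
Social marginal benefit = demand + MEB = 142.7 - 3.3x.
Set SMB = MC: 142.7 - 3.3x = 51.2 + 0.6x → x* = 23.4615.
Between x* and x_m the wedge SMB − MC runs linearly from 0 to MEB(x_m), so the loss is a triangle.
DWL = ½ × 6.2570 × 24.4023 = 76.3426.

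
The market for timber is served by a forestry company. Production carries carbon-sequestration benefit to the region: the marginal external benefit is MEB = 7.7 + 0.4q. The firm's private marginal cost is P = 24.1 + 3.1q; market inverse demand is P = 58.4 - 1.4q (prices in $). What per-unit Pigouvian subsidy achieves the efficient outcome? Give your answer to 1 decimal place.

subsidy = $11.8 per unit

Social marginal cost = private MC − MEB = 16.4 + 2.7q.
Set SMC = demand: 16.4 + 2.7q = 58.4 - 1.4q → q* = 10.2439.
The Pigouvian subsidy equals MEB at q*: 7.7 + 0.4×10.2439 = 11.7976.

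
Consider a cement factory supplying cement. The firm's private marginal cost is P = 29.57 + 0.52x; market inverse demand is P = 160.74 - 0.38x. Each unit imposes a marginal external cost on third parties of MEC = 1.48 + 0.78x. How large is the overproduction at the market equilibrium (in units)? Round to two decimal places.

Market equilibrium (private): 29.57 + 0.52x = 160.74 - 0.38x → x_m = 145.7444.
Social marginal cost = private MC + MEC = 31.05 + 1.30x.
Set SMC = demand: 31.05 + 1.30x = 160.74 - 0.38x → x* = 77.1964.
Gap = |145.7444 − 77.1964| = 68.5480.

68.55 units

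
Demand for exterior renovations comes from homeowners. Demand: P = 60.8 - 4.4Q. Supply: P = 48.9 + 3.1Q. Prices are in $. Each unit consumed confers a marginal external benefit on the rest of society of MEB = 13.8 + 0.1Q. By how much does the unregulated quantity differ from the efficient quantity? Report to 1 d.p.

Market equilibrium (private): 48.9 + 3.1Q = 60.8 - 4.4Q → Q_m = 1.5867.
Social marginal benefit = demand + MEB = 74.6 - 4.3Q.
Set SMB = MC: 74.6 - 4.3Q = 48.9 + 3.1Q → Q* = 3.4730.
Gap = |1.5867 − 3.4730| = 1.8863.

1.9 units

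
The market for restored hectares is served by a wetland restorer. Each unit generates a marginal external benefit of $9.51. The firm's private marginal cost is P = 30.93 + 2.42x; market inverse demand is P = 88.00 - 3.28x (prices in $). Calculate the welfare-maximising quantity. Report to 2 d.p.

x* = 11.68

Social marginal cost = private MC − MEB = 21.42 + 2.42x.
Set SMC = demand: 21.42 + 2.42x = 88.00 - 3.28x → x* = 11.6807.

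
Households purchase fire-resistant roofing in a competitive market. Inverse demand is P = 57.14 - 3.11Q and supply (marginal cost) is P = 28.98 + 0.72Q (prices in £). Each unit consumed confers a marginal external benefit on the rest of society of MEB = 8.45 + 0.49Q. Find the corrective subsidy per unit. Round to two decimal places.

Social marginal benefit = demand + MEB = 65.59 - 2.62Q.
Set SMB = MC: 65.59 - 2.62Q = 28.98 + 0.72Q → Q* = 10.9611.
The Pigouvian subsidy equals MEB at Q*: 8.45 + 0.49×10.9611 = 13.8209.

subsidy = £13.82 per unit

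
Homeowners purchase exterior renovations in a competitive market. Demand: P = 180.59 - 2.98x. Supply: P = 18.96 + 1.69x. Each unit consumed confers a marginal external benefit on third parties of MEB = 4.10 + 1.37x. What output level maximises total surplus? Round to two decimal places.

x* = 50.22

Social marginal benefit = demand + MEB = 184.69 - 1.61x.
Set SMB = MC: 184.69 - 1.61x = 18.96 + 1.69x → x* = 50.2212.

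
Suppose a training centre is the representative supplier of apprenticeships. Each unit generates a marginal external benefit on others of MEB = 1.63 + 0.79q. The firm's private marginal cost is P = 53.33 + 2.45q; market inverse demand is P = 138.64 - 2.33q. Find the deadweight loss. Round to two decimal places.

Market equilibrium (private): 53.33 + 2.45q = 138.64 - 2.33q → q_m = 17.8473.
Social marginal cost = private MC − MEB = 51.70 + 1.66q.
Set SMC = demand: 51.70 + 1.66q = 138.64 - 2.33q → q* = 21.7895.
Height of the DWL triangle at q_m is demand(q_m) − SMC(q_m) = MEB(q_m) = 15.7294.
DWL = ½ × 3.9422 × 15.7294 = 31.0042.

DWL = 31.00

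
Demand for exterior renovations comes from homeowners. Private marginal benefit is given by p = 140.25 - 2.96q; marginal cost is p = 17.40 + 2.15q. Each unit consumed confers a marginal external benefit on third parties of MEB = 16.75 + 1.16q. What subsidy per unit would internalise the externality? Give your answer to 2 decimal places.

Social marginal benefit = demand + MEB = 157.00 - 1.80q.
Set SMB = MC: 157.00 - 1.80q = 17.40 + 2.15q → q* = 35.3418.
The Pigouvian subsidy equals MEB at q*: 16.75 + 1.16×35.3418 = 57.7465.

subsidy = 57.75 per unit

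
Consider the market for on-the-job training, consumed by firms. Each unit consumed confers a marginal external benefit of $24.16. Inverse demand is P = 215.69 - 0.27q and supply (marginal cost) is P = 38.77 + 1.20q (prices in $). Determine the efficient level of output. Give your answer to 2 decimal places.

q* = 136.79

Social marginal benefit = demand + MEB = 239.85 - 0.27q.
Set SMB = MC: 239.85 - 0.27q = 38.77 + 1.20q → q* = 136.7891.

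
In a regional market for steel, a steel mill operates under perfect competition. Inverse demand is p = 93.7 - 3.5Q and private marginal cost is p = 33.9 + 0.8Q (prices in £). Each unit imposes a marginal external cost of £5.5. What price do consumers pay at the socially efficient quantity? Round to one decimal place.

P = £49.5

Social marginal cost = private MC + MEC = 39.4 + 0.8Q.
Set SMC = demand: 39.4 + 0.8Q = 93.7 - 3.5Q → Q* = 12.6279.
Consumer price on the demand curve at Q*: 93.7 − 3.5×12.6279 = 49.5024.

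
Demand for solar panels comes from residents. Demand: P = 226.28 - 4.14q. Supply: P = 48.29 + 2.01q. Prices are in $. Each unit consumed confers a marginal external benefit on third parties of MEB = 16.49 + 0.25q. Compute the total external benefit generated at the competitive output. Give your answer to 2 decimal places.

Market equilibrium (private): 48.29 + 2.01q = 226.28 - 4.14q → q_m = 28.9415.
Total external benefit = ∫₀^{q_m} (16.49 + 0.25q) dq = 16.49×28.9415 + ½×0.25×28.9415² = 581.9466.

$581.95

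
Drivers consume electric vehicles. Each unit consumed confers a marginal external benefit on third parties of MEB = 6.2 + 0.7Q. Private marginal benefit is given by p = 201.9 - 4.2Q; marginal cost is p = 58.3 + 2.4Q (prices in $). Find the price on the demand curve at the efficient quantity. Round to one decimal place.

P = $95.3

Social marginal benefit = demand + MEB = 208.1 - 3.5Q.
Set SMB = MC: 208.1 - 3.5Q = 58.3 + 2.4Q → Q* = 25.3898.
Consumer price on the demand curve at Q*: 201.9 − 4.2×25.3898 = 95.2628.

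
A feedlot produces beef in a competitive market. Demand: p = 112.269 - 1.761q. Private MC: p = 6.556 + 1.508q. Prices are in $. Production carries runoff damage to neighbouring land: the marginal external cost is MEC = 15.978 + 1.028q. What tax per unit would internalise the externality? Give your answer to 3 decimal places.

tax = $37.446 per unit

Social marginal cost = private MC + MEC = 22.534 + 2.536q.
Set SMC = demand: 22.534 + 2.536q = 112.269 - 1.761q → q* = 20.8832.
The Pigouvian tax equals MEC at q*: 15.978 + 1.028×20.8832 = 37.4459.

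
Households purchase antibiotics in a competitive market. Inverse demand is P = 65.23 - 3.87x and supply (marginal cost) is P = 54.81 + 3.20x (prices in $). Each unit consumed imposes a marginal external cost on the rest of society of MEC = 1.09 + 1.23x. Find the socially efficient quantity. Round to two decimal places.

Social marginal benefit = demand − MEC = 64.14 - 5.10x.
Set SMB = MC: 64.14 - 5.10x = 54.81 + 3.20x → x* = 1.1241.

x* = 1.12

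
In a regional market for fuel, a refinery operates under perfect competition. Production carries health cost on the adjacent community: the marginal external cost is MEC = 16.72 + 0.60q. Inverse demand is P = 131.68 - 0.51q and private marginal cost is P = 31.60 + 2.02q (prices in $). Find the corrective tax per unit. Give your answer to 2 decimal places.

tax = $32.70 per unit

Social marginal cost = private MC + MEC = 48.32 + 2.62q.
Set SMC = demand: 48.32 + 2.62q = 131.68 - 0.51q → q* = 26.6326.
The Pigouvian tax equals MEC at q*: 16.72 + 0.60×26.6326 = 32.6996.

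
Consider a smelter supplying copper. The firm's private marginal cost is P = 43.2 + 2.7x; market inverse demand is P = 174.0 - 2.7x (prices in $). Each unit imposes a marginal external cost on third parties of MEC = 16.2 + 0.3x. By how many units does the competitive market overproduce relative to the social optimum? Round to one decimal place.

4.1 units

Market equilibrium (private): 43.2 + 2.7x = 174.0 - 2.7x → x_m = 24.2222.
Social marginal cost = private MC + MEC = 59.4 + 3.0x.
Set SMC = demand: 59.4 + 3.0x = 174.0 - 2.7x → x* = 20.1053.
Gap = |24.2222 − 20.1053| = 4.1169.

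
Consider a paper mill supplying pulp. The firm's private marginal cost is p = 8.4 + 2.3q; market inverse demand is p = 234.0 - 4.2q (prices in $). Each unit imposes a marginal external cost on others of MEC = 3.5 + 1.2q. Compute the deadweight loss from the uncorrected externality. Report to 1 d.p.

Market equilibrium (private): 8.4 + 2.3q = 234.0 - 4.2q → q_m = 34.7077.
Social marginal cost = private MC + MEC = 11.9 + 3.5q.
Set SMC = demand: 11.9 + 3.5q = 234.0 - 4.2q → q* = 28.8442.
Between q* and q_m the wedge SMC − demand runs linearly from 0 to MEC(q_m), so the loss is a triangle.
DWL = ½ × 5.8635 × 45.1492 = 132.3662.

DWL = $132.4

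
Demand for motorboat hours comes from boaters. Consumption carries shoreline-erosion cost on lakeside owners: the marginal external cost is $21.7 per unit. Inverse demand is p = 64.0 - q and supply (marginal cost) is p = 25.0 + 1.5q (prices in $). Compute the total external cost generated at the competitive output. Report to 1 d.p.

Market equilibrium (private): 25.0 + 1.5q = 64.0 - q → q_m = 15.6000.
Total external cost = MEC × q_m = 21.7 × 15.6000 = 338.5200.

$338.5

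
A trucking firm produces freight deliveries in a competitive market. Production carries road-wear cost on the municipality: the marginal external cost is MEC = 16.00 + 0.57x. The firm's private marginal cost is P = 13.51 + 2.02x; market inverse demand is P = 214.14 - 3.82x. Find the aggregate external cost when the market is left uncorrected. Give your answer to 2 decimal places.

Market equilibrium (private): 13.51 + 2.02x = 214.14 - 3.82x → x_m = 34.3545.
Total external cost = ∫₀^{x_m} (16.00 + 0.57x) dx = 16.00×34.3545 + ½×0.57×34.3545² = 886.0380.

886.04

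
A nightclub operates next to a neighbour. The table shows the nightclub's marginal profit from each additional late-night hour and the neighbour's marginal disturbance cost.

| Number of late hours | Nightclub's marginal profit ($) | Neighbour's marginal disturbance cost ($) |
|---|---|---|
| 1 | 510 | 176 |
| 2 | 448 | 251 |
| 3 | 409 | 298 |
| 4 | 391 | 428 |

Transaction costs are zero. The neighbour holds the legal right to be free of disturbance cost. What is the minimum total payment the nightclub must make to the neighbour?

Efficient level: marginal profit ≥ marginal disturbance cost through level 3, so k* = 3.
With the neighbour holding the right, the nightclub must at least compensate total damage at k*: 176 + 251 + 298 = 725.

$725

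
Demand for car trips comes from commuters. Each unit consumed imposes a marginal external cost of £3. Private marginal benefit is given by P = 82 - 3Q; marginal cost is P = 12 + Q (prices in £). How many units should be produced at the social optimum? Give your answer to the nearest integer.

Social marginal benefit = demand − MEC = 79 - 3Q.
Set SMB = MC: 79 - 3Q = 12 + Q → Q* = 16.7500.

Q* = 17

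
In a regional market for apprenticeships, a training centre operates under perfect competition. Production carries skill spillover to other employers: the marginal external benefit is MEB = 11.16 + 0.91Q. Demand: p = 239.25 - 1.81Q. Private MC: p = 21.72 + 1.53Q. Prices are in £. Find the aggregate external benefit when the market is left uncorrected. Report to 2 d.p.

Market equilibrium (private): 21.72 + 1.53Q = 239.25 - 1.81Q → Q_m = 65.1287.
Total external benefit = ∫₀^{Q_m} (11.16 + 0.91Q) dQ = 11.16×65.1287 + ½×0.91×65.1287² = 2656.8314.

£2656.83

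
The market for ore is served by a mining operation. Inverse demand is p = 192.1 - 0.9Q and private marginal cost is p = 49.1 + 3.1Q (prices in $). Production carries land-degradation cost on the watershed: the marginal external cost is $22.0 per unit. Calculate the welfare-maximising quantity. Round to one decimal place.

Social marginal cost = private MC + MEC = 71.1 + 3.1Q.
Set SMC = demand: 71.1 + 3.1Q = 192.1 - 0.9Q → Q* = 30.2500.

Q* = 30.3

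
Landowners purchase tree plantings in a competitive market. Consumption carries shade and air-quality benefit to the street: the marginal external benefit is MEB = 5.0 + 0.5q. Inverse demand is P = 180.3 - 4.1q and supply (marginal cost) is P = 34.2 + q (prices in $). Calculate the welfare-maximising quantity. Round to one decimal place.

Social marginal benefit = demand + MEB = 185.3 - 3.6q.
Set SMB = MC: 185.3 - 3.6q = 34.2 + q → q* = 32.8478.

q* = 32.8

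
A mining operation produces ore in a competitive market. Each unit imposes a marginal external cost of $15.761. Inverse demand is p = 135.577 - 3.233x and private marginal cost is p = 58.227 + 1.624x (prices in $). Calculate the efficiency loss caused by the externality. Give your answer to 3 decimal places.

Market equilibrium (private): 58.227 + 1.624x = 135.577 - 3.233x → x_m = 15.9255.
Social marginal cost = private MC + MEC = 73.988 + 1.624x.
Set SMC = demand: 73.988 + 1.624x = 135.577 - 3.233x → x* = 12.6805.
The loss is the area between SMC and demand from x* to x_m; with linear curves that's a triangle of height MEC(x_m).
DWL = ½ × 3.2450 × 15.7610 = 25.5722.

DWL = $25.572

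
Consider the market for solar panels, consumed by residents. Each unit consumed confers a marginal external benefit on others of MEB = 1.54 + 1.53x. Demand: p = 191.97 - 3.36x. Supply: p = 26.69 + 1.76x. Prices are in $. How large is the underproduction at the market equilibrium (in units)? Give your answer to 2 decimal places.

Market equilibrium (private): 26.69 + 1.76x = 191.97 - 3.36x → x_m = 32.2813.
Social marginal benefit = demand + MEB = 193.51 - 1.83x.
Set SMB = MC: 193.51 - 1.83x = 26.69 + 1.76x → x* = 46.4680.
Gap = |32.2813 − 46.4680| = 14.1867.

14.19 units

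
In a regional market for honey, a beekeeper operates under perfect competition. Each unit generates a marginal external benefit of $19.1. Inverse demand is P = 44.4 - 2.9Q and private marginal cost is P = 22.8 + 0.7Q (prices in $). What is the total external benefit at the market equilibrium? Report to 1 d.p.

$114.6

Market equilibrium (private): 22.8 + 0.7Q = 44.4 - 2.9Q → Q_m = 6.0000.
Total external benefit = MEB × Q_m = 19.1 × 6.0000 = 114.6000.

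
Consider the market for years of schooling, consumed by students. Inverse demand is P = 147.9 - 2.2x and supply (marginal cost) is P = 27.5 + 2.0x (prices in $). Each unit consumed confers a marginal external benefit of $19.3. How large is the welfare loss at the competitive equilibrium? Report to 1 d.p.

DWL = $44.3

Market equilibrium (private): 27.5 + 2.0x = 147.9 - 2.2x → x_m = 28.6667.
Social marginal benefit = demand + MEB = 167.2 - 2.2x.
Set SMB = MC: 167.2 - 2.2x = 27.5 + 2.0x → x* = 33.2619.
The welfare-loss triangle has base |x_m − x*| and height MEB(x_m) (the vertical gap between SMB and MC is zero at x* and MEB at x_m).
DWL = ½ × 4.5952 × 19.3000 = 44.3437.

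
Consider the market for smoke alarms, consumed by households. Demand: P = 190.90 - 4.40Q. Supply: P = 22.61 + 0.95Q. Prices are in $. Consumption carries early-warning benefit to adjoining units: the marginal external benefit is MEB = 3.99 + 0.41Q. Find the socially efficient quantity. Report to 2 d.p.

Social marginal benefit = demand + MEB = 194.89 - 3.99Q.
Set SMB = MC: 194.89 - 3.99Q = 22.61 + 0.95Q → Q* = 34.8745.

Q* = 34.87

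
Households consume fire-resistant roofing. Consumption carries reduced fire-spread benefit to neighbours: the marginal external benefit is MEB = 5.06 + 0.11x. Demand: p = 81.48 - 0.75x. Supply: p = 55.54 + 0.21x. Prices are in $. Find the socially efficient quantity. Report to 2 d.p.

x* = 36.47

Social marginal benefit = demand + MEB = 86.54 - 0.64x.
Set SMB = MC: 86.54 - 0.64x = 55.54 + 0.21x → x* = 36.4706.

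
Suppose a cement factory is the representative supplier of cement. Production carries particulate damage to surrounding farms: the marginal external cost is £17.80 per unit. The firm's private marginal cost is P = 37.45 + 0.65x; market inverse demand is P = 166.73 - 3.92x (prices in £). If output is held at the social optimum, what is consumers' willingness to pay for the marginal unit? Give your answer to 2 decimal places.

P = £71.11

Social marginal cost = private MC + MEC = 55.25 + 0.65x.
Set SMC = demand: 55.25 + 0.65x = 166.73 - 3.92x → x* = 24.3939.
Consumer price on the demand curve at x*: 166.73 − 3.92×24.3939 = 71.1059.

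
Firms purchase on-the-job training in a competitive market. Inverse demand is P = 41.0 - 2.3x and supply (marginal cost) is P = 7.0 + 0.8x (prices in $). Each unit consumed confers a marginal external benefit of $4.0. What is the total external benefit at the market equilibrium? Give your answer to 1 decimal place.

$43.9

Market equilibrium (private): 7.0 + 0.8x = 41.0 - 2.3x → x_m = 10.9677.
Total external benefit = MEB × x_m = 4.0 × 10.9677 = 43.8708.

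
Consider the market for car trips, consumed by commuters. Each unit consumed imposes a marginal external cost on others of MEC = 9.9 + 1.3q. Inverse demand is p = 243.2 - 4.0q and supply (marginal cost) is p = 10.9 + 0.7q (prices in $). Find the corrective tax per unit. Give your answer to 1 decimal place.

Social marginal benefit = demand − MEC = 233.3 - 5.3q.
Set SMB = MC: 233.3 - 5.3q = 10.9 + 0.7q → q* = 37.0667.
The Pigouvian tax equals MEC at q*: 9.9 + 1.3×37.0667 = 58.0867.

tax = $58.1 per unit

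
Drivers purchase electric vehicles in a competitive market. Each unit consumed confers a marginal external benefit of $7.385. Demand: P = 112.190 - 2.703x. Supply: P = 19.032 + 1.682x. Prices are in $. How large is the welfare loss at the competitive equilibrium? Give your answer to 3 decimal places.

Market equilibrium (private): 19.032 + 1.682x = 112.190 - 2.703x → x_m = 21.2447.
Social marginal benefit = demand + MEB = 119.575 - 2.703x.
Set SMB = MC: 119.575 - 2.703x = 19.032 + 1.682x → x* = 22.9288.
The loss is the area between SMB and MC from x* to x_m; with linear curves that's a triangle of height MEB(x_m).
DWL = ½ × 1.6841 × 7.3850 = 6.2185.

DWL = $6.219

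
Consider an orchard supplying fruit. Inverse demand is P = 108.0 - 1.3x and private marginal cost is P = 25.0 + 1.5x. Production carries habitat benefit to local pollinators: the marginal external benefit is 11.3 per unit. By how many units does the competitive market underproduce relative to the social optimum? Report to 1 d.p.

Market equilibrium (private): 25.0 + 1.5x = 108.0 - 1.3x → x_m = 29.6429.
Social marginal cost = private MC − MEB = 13.7 + 1.5x.
Set SMC = demand: 13.7 + 1.5x = 108.0 - 1.3x → x* = 33.6786.
Gap = |29.6429 − 33.6786| = 4.0357.

4.0 units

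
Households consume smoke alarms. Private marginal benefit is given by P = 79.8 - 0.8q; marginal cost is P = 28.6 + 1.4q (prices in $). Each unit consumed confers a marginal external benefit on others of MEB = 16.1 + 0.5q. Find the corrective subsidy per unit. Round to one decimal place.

subsidy = $35.9 per unit

Social marginal benefit = demand + MEB = 95.9 - 0.3q.
Set SMB = MC: 95.9 - 0.3q = 28.6 + 1.4q → q* = 39.5882.
The Pigouvian subsidy equals MEB at q*: 16.1 + 0.5×39.5882 = 35.8941.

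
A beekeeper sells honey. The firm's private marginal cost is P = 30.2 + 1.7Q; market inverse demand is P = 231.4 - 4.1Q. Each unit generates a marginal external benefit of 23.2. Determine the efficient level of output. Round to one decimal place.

Social marginal cost = private MC − MEB = 7.0 + 1.7Q.
Set SMC = demand: 7.0 + 1.7Q = 231.4 - 4.1Q → Q* = 38.6897.

Q* = 38.7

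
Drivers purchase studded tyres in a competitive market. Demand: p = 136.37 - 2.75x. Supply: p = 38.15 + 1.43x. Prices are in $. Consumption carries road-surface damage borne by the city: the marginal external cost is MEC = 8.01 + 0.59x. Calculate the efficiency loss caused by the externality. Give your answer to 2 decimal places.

Market equilibrium (private): 38.15 + 1.43x = 136.37 - 2.75x → x_m = 23.4976.
Social marginal benefit = demand − MEC = 128.36 - 3.34x.
Set SMB = MC: 128.36 - 3.34x = 38.15 + 1.43x → x* = 18.9119.
Between x* and x_m the wedge MC − SMB runs linearly from 0 to MEC(x_m), so the loss is a triangle.
DWL = ½ × 4.5857 × 21.8736 = 50.1529.

DWL = $50.15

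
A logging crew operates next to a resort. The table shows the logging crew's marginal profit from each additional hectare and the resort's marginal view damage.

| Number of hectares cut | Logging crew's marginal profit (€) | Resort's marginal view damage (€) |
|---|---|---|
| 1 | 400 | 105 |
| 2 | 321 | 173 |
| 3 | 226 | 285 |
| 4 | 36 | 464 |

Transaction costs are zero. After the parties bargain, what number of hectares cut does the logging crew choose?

2

Bargaining reaches the level where marginal profit last exceeds marginal view damage.
That holds through level 2 (321 ≥ 173) but not at 3 (226 < 285).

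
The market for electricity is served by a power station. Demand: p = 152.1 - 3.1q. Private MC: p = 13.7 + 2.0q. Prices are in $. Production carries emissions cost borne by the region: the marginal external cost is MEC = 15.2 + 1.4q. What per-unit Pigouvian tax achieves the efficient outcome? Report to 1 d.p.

tax = $41.7 per unit

Social marginal cost = private MC + MEC = 28.9 + 3.4q.
Set SMC = demand: 28.9 + 3.4q = 152.1 - 3.1q → q* = 18.9538.
The Pigouvian tax equals MEC at q*: 15.2 + 1.4×18.9538 = 41.7353.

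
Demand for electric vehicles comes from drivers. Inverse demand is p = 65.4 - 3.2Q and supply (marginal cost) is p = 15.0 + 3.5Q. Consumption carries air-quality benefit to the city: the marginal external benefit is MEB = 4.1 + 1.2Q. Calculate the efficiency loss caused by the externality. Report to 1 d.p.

DWL = 15.7

Market equilibrium (private): 15.0 + 3.5Q = 65.4 - 3.2Q → Q_m = 7.5224.
Social marginal benefit = demand + MEB = 69.5 - 2.0Q.
Set SMB = MC: 69.5 - 2.0Q = 15.0 + 3.5Q → Q* = 9.9091.
Height of the DWL triangle at Q_m is SMB(Q_m) − MC(Q_m) = MEB(Q_m) = 13.1269.
DWL = ½ × 2.3867 × 13.1269 = 15.6650.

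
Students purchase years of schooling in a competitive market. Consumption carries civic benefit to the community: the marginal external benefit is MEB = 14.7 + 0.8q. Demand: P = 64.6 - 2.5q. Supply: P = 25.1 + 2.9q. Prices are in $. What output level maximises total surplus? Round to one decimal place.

q* = 11.8

Social marginal benefit = demand + MEB = 79.3 - 1.7q.
Set SMB = MC: 79.3 - 1.7q = 25.1 + 2.9q → q* = 11.7826.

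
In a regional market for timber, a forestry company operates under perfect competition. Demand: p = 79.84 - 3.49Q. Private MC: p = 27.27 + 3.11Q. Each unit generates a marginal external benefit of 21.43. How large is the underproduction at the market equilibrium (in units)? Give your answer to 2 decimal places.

3.25 units

Market equilibrium (private): 27.27 + 3.11Q = 79.84 - 3.49Q → Q_m = 7.9652.
Social marginal cost = private MC − MEB = 5.84 + 3.11Q.
Set SMC = demand: 5.84 + 3.11Q = 79.84 - 3.49Q → Q* = 11.2121.
Gap = |7.9652 − 11.2121| = 3.2469.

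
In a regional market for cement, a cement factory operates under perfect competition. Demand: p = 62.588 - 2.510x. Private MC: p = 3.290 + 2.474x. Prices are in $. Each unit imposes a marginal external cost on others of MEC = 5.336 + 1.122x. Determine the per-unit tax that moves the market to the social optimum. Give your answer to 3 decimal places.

tax = $15.252 per unit

Social marginal cost = private MC + MEC = 8.626 + 3.596x.
Set SMC = demand: 8.626 + 3.596x = 62.588 - 2.510x → x* = 8.8375.
The Pigouvian tax equals MEC at x*: 5.336 + 1.122×8.8375 = 15.2517.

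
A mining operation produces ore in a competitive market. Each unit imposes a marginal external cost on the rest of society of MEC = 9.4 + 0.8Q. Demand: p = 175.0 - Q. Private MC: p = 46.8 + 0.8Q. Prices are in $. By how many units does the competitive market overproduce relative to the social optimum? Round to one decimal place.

25.5 units

Market equilibrium (private): 46.8 + 0.8Q = 175.0 - Q → Q_m = 71.2222.
Social marginal cost = private MC + MEC = 56.2 + 1.6Q.
Set SMC = demand: 56.2 + 1.6Q = 175.0 - Q → Q* = 45.6923.
Gap = |71.2222 − 45.6923| = 25.5299.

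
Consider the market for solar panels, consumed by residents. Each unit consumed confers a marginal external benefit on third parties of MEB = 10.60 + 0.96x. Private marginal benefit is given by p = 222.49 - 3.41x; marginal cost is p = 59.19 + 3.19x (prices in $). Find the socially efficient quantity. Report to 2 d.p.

x* = 30.83

Social marginal benefit = demand + MEB = 233.09 - 2.45x.
Set SMB = MC: 233.09 - 2.45x = 59.19 + 3.19x → x* = 30.8333.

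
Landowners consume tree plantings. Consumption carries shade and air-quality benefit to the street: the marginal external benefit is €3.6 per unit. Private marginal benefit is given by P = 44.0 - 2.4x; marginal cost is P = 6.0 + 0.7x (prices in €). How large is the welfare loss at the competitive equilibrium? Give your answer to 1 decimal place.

Market equilibrium (private): 6.0 + 0.7x = 44.0 - 2.4x → x_m = 12.2581.
Social marginal benefit = demand + MEB = 47.6 - 2.4x.
Set SMB = MC: 47.6 - 2.4x = 6.0 + 0.7x → x* = 13.4194.
Between x* and x_m the wedge SMB − MC runs linearly from 0 to MEB(x_m), so the loss is a triangle.
DWL = ½ × 1.1613 × 3.6000 = 2.0903.

DWL = €2.1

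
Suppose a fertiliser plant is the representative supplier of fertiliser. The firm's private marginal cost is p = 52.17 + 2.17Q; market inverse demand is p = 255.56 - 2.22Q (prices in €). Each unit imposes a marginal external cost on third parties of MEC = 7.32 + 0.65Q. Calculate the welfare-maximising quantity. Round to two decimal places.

Social marginal cost = private MC + MEC = 59.49 + 2.82Q.
Set SMC = demand: 59.49 + 2.82Q = 255.56 - 2.22Q → Q* = 38.9028.

Q* = 38.90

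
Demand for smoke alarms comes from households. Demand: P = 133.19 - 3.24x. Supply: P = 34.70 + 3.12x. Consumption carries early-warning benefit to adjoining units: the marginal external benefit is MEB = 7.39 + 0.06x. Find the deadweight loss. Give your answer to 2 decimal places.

DWL = 5.49

Market equilibrium (private): 34.70 + 3.12x = 133.19 - 3.24x → x_m = 15.4858.
Social marginal benefit = demand + MEB = 140.58 - 3.18x.
Set SMB = MC: 140.58 - 3.18x = 34.70 + 3.12x → x* = 16.8063.
Between x* and x_m the wedge SMB − MC runs linearly from 0 to MEB(x_m), so the loss is a triangle.
DWL = ½ × 1.3205 × 8.3192 = 5.4928.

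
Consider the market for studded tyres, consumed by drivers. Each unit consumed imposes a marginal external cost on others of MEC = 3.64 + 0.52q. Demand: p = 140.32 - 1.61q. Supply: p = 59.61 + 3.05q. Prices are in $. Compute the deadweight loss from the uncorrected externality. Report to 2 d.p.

Market equilibrium (private): 59.61 + 3.05q = 140.32 - 1.61q → q_m = 17.3197.
Social marginal benefit = demand − MEC = 136.68 - 2.13q.
Set SMB = MC: 136.68 - 2.13q = 59.61 + 3.05q → q* = 14.8784.
Between q* and q_m the wedge MC − SMB runs linearly from 0 to MEC(q_m), so the loss is a triangle.
DWL = ½ × 2.4413 × 12.6463 = 15.4367.

DWL = $15.44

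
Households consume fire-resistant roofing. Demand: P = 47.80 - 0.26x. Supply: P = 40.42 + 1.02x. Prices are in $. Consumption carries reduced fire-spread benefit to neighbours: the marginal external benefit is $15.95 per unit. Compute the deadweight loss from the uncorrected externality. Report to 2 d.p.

Market equilibrium (private): 40.42 + 1.02x = 47.80 - 0.26x → x_m = 5.7656.
Social marginal benefit = demand + MEB = 63.75 - 0.26x.
Set SMB = MC: 63.75 - 0.26x = 40.42 + 1.02x → x* = 18.2266.
The loss is the area between SMB and MC from x* to x_m; with linear curves that's a triangle of height MEB(x_m).
DWL = ½ × 12.4610 × 15.9500 = 99.3765.

DWL = $99.38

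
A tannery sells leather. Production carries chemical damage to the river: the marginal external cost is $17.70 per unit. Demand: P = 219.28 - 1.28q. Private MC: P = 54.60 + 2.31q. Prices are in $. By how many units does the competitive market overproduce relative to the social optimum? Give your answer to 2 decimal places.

4.93 units

Market equilibrium (private): 54.60 + 2.31q = 219.28 - 1.28q → q_m = 45.8719.
Social marginal cost = private MC + MEC = 72.30 + 2.31q.
Set SMC = demand: 72.30 + 2.31q = 219.28 - 1.28q → q* = 40.9415.
Gap = |45.8719 − 40.9415| = 4.9304.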